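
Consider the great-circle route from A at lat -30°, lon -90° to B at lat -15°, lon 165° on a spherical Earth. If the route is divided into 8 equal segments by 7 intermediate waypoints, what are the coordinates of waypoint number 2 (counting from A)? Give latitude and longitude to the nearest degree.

≈ lat -35°, lon -118°

Convert each endpoint to a unit vector on the sphere (x = cos φ cos λ, y = cos φ sin λ, z = sin φ).
The central angle between the endpoints is δ = arccos(p₁·p₂) ≈ 1.658 rad (95.0°).
Interpolate at f = 2/8 with slerp weights a = sin((1−f)δ)/sin δ ≈ 0.951, b = sin(fδ)/sin δ ≈ 0.404.
p = a·p₁ + b·p₂ ≈ (-0.377, -0.722, -0.580); φ = arcsin(p_z) ≈ -35.44°, λ = atan2(p_y, p_x) ≈ -117.58°.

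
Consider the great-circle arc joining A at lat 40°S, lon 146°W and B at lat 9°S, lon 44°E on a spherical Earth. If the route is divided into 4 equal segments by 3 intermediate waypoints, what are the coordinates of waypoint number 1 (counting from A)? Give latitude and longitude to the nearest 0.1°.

Convert each endpoint to a unit vector on the sphere (x = cos φ cos λ, y = cos φ sin λ, z = sin φ).
The central angle between the endpoints is δ = arccos(p₁·p₂) ≈ 2.271 rad (130.1°).
Interpolate at f = 1/4 with slerp weights a = sin((1−f)δ)/sin δ ≈ 1.296, b = sin(fδ)/sin δ ≈ 0.703.
p = a·p₁ + b·p₂ ≈ (-0.324, -0.073, -0.943); φ = arcsin(p_z) ≈ -70.63°, λ = atan2(p_y, p_x) ≈ -167.33°.

≈ lat 70.6°S, lon 167.3°W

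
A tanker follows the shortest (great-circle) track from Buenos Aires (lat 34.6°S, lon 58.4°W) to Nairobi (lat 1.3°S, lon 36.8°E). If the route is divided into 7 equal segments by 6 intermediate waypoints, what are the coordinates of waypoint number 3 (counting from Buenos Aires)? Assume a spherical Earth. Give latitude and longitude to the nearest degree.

≈ lat 28°S, lon 12°W

The haversine formula gives a central angle δ ≈ 1.633 rad (93.5°) between the endpoints.
Interpolate at f = 3/7 with slerp weights a = sin((1−f)δ)/sin δ ≈ 0.805, b = sin(fδ)/sin δ ≈ 0.645.
p = a·p₁ + b·p₂ ≈ (0.864, -0.178, -0.472); φ = arcsin(p_z) ≈ -28.14°, λ = atan2(p_y, p_x) ≈ -11.64°.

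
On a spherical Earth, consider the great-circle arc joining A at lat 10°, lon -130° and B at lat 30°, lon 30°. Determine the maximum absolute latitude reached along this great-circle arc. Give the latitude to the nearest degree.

≈ 65°

The great circle lies in the plane with unit normal n̂ = (p₁ × p₂)/|p₁ × p₂|.
Here n̂_z ≈ +0.417; the vertex latitude is φ_max = arccos|n̂_z| ≈ 65.4°.
Check via Clairaut: cos φ_max = |cos φ₁| · sin C = cos(10.0°)·sin(25.1°) ≈ 0.417, again giving ≈ 65.4°.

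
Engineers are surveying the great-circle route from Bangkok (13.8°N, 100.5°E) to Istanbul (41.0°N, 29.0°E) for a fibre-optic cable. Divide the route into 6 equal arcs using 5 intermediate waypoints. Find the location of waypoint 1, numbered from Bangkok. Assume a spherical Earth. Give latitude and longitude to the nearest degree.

≈ 21°N, 91°E

Convert each endpoint to a unit vector on the sphere (x = cos φ cos λ, y = cos φ sin λ, z = sin φ).
The central angle between the endpoints is δ = arccos(p₁·p₂) ≈ 1.171 rad (67.1°).
Interpolate at f = 1/6 with slerp weights a = sin((1−f)δ)/sin δ ≈ 0.899, b = sin(fδ)/sin δ ≈ 0.211.
p = a·p₁ + b·p₂ ≈ (-0.020, 0.936, 0.353); φ = arcsin(p_z) ≈ 20.65°, λ = atan2(p_y, p_x) ≈ 91.23°.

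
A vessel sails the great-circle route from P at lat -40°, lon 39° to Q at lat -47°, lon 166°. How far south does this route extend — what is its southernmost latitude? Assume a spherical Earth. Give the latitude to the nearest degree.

≈ -65°

The great circle lies in the plane with unit normal n̂ = (p₁ × p₂)/|p₁ × p₂|.
Here n̂_z ≈ +0.422; the vertex latitude is φ_max = arccos|n̂_z| ≈ 65.0°.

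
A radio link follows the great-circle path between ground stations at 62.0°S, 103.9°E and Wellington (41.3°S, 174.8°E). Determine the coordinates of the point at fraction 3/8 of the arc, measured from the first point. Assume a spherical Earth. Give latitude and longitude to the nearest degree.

Write both endpoints as unit vectors p₁, p₂ with components (cos φ cos λ, cos φ sin λ, sin φ).
The central angle between the endpoints is δ = arccos(p₁·p₂) ≈ 0.798 rad (45.7°).
Interpolate at f = 3/8 with slerp weights a = sin((1−f)δ)/sin δ ≈ 0.668, b = sin(fδ)/sin δ ≈ 0.412.
p = a·p₁ + b·p₂ ≈ (-0.383, 0.333, -0.862); φ = arcsin(p_z) ≈ -59.50°, λ = atan2(p_y, p_x) ≈ 139.07°.

≈ 60°S, 139°E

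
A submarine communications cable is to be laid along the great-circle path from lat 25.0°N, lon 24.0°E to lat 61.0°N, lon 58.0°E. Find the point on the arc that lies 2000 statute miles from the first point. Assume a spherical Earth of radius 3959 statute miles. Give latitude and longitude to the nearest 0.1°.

≈ lat 50.5°N, lon 41.7°E

Write both endpoints as unit vectors p₁, p₂ with components (cos φ cos λ, cos φ sin λ, sin φ).
The central angle between the endpoints is δ = arccos(p₁·p₂) ≈ 0.747 rad (42.8°). The total great-circle distance is δ·R ≈ 0.747 × 3959 ≈ 2956 mi, so the target fraction is f = 2000/2956 ≈ 0.676.
Interpolate at f ≈ 0.676 with slerp weights a = sin((1−f)δ)/sin δ ≈ 0.352, b = sin(fδ)/sin δ ≈ 0.712.
p = a·p₁ + b·p₂ ≈ (0.475, 0.423, 0.772); φ = arcsin(p_z) ≈ 50.53°, λ = atan2(p_y, p_x) ≈ 41.69°.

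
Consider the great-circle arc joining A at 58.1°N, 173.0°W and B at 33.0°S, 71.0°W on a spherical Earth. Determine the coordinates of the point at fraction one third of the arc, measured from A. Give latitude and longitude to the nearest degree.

From cos δ = sin φ₁ sin φ₂ + cos φ₁ cos φ₂ cos Δλ, the central angle is δ ≈ 2.159 rad (123.7°).
Interpolate at f = 1/3 with slerp weights a = sin((1−f)δ)/sin δ ≈ 1.191, b = sin(fδ)/sin δ ≈ 0.792.
p = a·p₁ + b·p₂ ≈ (-0.409, -0.705, 0.580); φ = arcsin(p_z) ≈ 35.45°, λ = atan2(p_y, p_x) ≈ -120.10°.

≈ 35°N, 120°W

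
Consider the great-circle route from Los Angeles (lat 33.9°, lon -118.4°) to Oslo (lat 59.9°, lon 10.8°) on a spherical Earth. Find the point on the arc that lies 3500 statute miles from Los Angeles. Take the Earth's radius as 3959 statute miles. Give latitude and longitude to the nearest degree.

≈ lat 70°, lon -51°

The haversine formula gives a central angle δ ≈ 1.350 rad (77.3°) between the endpoints. The total great-circle distance is δ·R ≈ 1.350 × 3959 ≈ 5343 mi, so the target fraction is f = 3500/5343 ≈ 0.655.
Interpolate at f ≈ 0.655 with slerp weights a = sin((1−f)δ)/sin δ ≈ 0.460, b = sin(fδ)/sin δ ≈ 0.793.
p = a·p₁ + b·p₂ ≈ (0.209, -0.261, 0.942); φ = arcsin(p_z) ≈ 70.45°, λ = atan2(p_y, p_x) ≈ -51.38°.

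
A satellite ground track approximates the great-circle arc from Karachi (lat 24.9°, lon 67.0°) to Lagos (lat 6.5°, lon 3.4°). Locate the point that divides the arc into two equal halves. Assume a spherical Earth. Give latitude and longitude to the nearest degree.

≈ lat 18°, lon 34°

From cos δ = sin φ₁ sin φ₂ + cos φ₁ cos φ₂ cos Δλ, the central angle is δ ≈ 1.106 rad (63.4°).
Interpolate at f = 1/2 with slerp weights a = sin((1−f)δ)/sin δ ≈ 0.588, b = sin(fδ)/sin δ ≈ 0.588.
p = a·p₁ + b·p₂ ≈ (0.791, 0.525, 0.314); φ = arcsin(p_z) ≈ 18.29°, λ = atan2(p_y, p_x) ≈ 33.58°.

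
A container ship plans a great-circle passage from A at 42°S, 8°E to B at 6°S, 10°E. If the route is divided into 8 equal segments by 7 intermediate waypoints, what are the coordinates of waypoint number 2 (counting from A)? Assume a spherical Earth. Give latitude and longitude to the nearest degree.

Convert each endpoint to a unit vector on the sphere (x = cos φ cos λ, y = cos φ sin λ, z = sin φ).
The central angle between the endpoints is δ = arccos(p₁·p₂) ≈ 0.629 rad (36.0°).
Interpolate at f = 2/8 with slerp weights a = sin((1−f)δ)/sin δ ≈ 0.772, b = sin(fδ)/sin δ ≈ 0.266.
p = a·p₁ + b·p₂ ≈ (0.829, 0.126, -0.545); φ = arcsin(p_z) ≈ -33.00°, λ = atan2(p_y, p_x) ≈ 8.63°.

≈ 33°S, 9°E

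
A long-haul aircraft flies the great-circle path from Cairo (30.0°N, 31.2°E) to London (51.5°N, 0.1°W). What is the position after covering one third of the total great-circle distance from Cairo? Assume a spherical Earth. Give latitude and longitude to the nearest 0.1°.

≈ (38.0°N, 23.0°E)

Convert each endpoint to a unit vector on the sphere (x = cos φ cos λ, y = cos φ sin λ, z = sin φ).
The central angle between the endpoints is δ = arccos(p₁·p₂) ≈ 0.551 rad (31.6°).
Interpolate at f = 1/3 with slerp weights a = sin((1−f)δ)/sin δ ≈ 0.686, b = sin(fδ)/sin δ ≈ 0.349.
p = a·p₁ + b·p₂ ≈ (0.725, 0.307, 0.616); φ = arcsin(p_z) ≈ 38.02°, λ = atan2(p_y, p_x) ≈ 22.97°.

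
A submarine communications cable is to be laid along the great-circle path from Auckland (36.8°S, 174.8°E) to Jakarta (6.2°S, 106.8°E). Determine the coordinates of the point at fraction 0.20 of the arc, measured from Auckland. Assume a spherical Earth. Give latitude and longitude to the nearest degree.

From cos δ = sin φ₁ sin φ₂ + cos φ₁ cos φ₂ cos Δλ, the central angle is δ ≈ 1.199 rad (68.7°).
Interpolate at f = 0.20 with slerp weights a = sin((1−f)δ)/sin δ ≈ 0.879, b = sin(fδ)/sin δ ≈ 0.255.
p = a·p₁ + b·p₂ ≈ (-0.774, 0.306, -0.554); φ = arcsin(p_z) ≈ -33.64°, λ = atan2(p_y, p_x) ≈ 158.40°.

≈ 34°S, 158°E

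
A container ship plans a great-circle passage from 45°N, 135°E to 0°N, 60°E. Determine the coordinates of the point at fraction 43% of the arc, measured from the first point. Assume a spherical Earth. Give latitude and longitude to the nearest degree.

≈ 31°N, 95°E

The haversine formula gives a central angle δ ≈ 1.387 rad (79.5°) between the endpoints.
Interpolate at f = 0.43 with slerp weights a = sin((1−f)δ)/sin δ ≈ 0.723, b = sin(fδ)/sin δ ≈ 0.571.
p = a·p₁ + b·p₂ ≈ (-0.076, 0.856, 0.511); φ = arcsin(p_z) ≈ 30.74°, λ = atan2(p_y, p_x) ≈ 95.06°.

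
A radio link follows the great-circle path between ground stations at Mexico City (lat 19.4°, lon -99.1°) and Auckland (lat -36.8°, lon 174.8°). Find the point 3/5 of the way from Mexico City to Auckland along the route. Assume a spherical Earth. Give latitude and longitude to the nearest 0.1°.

≈ lat -17.8°, lon -145.8°

Write both endpoints as unit vectors p₁, p₂ with components (cos φ cos λ, cos φ sin λ, sin φ).
The central angle between the endpoints is δ = arccos(p₁·p₂) ≈ 1.719 rad (98.5°).
Interpolate at f = 3/5 with slerp weights a = sin((1−f)δ)/sin δ ≈ 0.642, b = sin(fδ)/sin δ ≈ 0.868.
p = a·p₁ + b·p₂ ≈ (-0.788, -0.535, -0.307); φ = arcsin(p_z) ≈ -17.85°, λ = atan2(p_y, p_x) ≈ -145.82°.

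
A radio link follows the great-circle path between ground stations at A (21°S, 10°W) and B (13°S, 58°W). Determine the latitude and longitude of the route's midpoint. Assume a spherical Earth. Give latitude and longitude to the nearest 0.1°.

From cos δ = sin φ₁ sin φ₂ + cos φ₁ cos φ₂ cos Δλ, the central angle is δ ≈ 0.810 rad (46.4°).
Interpolate at f = 1/2 with slerp weights a = sin((1−f)δ)/sin δ ≈ 0.544, b = sin(fδ)/sin δ ≈ 0.544.
p = a·p₁ + b·p₂ ≈ (0.781, -0.538, -0.317); φ = arcsin(p_z) ≈ -18.50°, λ = atan2(p_y, p_x) ≈ -34.55°.

≈ (18.5°S, 34.5°W)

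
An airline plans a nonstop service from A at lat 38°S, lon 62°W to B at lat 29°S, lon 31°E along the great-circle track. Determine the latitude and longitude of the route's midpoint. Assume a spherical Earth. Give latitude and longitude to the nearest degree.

≈ lat 44°S, lon 12°W

Convert each endpoint to a unit vector on the sphere (x = cos φ cos λ, y = cos φ sin λ, z = sin φ).
The central angle between the endpoints is δ = arccos(p₁·p₂) ≈ 1.305 rad (74.8°).
Interpolate at f = 1/2 with slerp weights a = sin((1−f)δ)/sin δ ≈ 0.629, b = sin(fδ)/sin δ ≈ 0.629.
p = a·p₁ + b·p₂ ≈ (0.705, -0.154, -0.693); φ = arcsin(p_z) ≈ -43.83°, λ = atan2(p_y, p_x) ≈ -12.36°.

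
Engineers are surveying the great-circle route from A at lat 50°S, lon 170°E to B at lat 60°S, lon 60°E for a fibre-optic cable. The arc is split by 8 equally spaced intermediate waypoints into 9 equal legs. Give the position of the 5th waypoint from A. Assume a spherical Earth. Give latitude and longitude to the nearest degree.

The haversine formula gives a central angle δ ≈ 0.984 rad (56.4°) between the endpoints.
Interpolate at f = 5/9 with slerp weights a = sin((1−f)δ)/sin δ ≈ 0.509, b = sin(fδ)/sin δ ≈ 0.624.
p = a·p₁ + b·p₂ ≈ (-0.166, 0.327, -0.930); φ = arcsin(p_z) ≈ -68.48°, λ = atan2(p_y, p_x) ≈ 116.89°.

≈ lat 68°S, lon 117°E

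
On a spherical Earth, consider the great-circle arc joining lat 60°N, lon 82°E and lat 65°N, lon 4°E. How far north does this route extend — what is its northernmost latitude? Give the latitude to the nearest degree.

The great circle lies in the plane with unit normal n̂ = (p₁ × p₂)/|p₁ × p₂|.
Here n̂_z ≈ -0.369; the vertex latitude is φ_max = arccos|n̂_z| ≈ 68.3°.
Check via Clairaut: cos φ_max = |cos φ₁| · sin C = cos(60.0°)·sin(47.6°) ≈ 0.369, again giving ≈ 68.3°.

≈ 68°N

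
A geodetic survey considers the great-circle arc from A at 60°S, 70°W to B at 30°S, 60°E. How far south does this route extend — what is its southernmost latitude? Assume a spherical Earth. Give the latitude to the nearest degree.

The great circle lies in the plane with unit normal n̂ = (p₁ × p₂)/|p₁ × p₂|.
Here n̂_z ≈ +0.336; the vertex latitude is φ_max = arccos|n̂_z| ≈ 70.4°.
Check via Clairaut: cos φ_max = |cos φ₁| · sin C = cos(60.0°)·sin(137.8°) ≈ 0.336, again giving ≈ 70.4°.

≈ 70°S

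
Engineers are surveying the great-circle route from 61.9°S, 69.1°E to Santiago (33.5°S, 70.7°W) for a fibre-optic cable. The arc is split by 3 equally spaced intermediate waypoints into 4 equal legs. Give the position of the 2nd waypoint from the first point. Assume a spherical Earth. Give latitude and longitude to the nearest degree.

≈ 69°S, 38°W

Convert each endpoint to a unit vector on the sphere (x = cos φ cos λ, y = cos φ sin λ, z = sin φ).
The central angle between the endpoints is δ = arccos(p₁·p₂) ≈ 1.383 rad (79.2°).
Interpolate at f = 2/4 with slerp weights a = sin((1−f)δ)/sin δ ≈ 0.649, b = sin(fδ)/sin δ ≈ 0.649.
p = a·p₁ + b·p₂ ≈ (0.288, -0.225, -0.931); φ = arcsin(p_z) ≈ -68.56°, λ = atan2(p_y, p_x) ≈ -38.03°.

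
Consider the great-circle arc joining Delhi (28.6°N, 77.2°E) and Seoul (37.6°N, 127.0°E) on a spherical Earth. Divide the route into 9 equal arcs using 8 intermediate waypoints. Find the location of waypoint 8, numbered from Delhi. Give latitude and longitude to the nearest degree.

≈ 38°N, 121°E

Convert each endpoint to a unit vector on the sphere (x = cos φ cos λ, y = cos φ sin λ, z = sin φ).
The central angle between the endpoints is δ = arccos(p₁·p₂) ≈ 0.736 rad (42.2°).
Interpolate at f = 8/9 with slerp weights a = sin((1−f)δ)/sin δ ≈ 0.122, b = sin(fδ)/sin δ ≈ 0.906.
p = a·p₁ + b·p₂ ≈ (-0.409, 0.678, 0.611); φ = arcsin(p_z) ≈ 37.69°, λ = atan2(p_y, p_x) ≈ 121.08°.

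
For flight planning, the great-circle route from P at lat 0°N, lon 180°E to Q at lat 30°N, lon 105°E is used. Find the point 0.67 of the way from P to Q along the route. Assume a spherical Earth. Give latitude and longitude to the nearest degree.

Convert each endpoint to a unit vector on the sphere (x = cos φ cos λ, y = cos φ sin λ, z = sin φ).
The central angle between the endpoints is δ = arccos(p₁·p₂) ≈ 1.345 rad (77.0°).
Interpolate at f = 0.67 with slerp weights a = sin((1−f)δ)/sin δ ≈ 0.441, b = sin(fδ)/sin δ ≈ 0.804.
p = a·p₁ + b·p₂ ≈ (-0.621, 0.673, 0.402); φ = arcsin(p_z) ≈ 23.72°, λ = atan2(p_y, p_x) ≈ 132.70°.

≈ lat 24°N, lon 133°E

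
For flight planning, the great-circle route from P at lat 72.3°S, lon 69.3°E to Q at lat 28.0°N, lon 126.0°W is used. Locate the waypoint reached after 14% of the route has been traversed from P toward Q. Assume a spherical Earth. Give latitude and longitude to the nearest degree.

≈ lat 84°S, lon 161°E

Write both endpoints as unit vectors p₁, p₂ with components (cos φ cos λ, cos φ sin λ, sin φ).
The central angle between the endpoints is δ = arccos(p₁·p₂) ≈ 2.355 rad (134.9°).
Interpolate at f = 0.14 with slerp weights a = sin((1−f)δ)/sin δ ≈ 1.269, b = sin(fδ)/sin δ ≈ 0.457.
p = a·p₁ + b·p₂ ≈ (-0.101, 0.034, -0.994); φ = arcsin(p_z) ≈ -83.88°, λ = atan2(p_y, p_x) ≈ 161.23°.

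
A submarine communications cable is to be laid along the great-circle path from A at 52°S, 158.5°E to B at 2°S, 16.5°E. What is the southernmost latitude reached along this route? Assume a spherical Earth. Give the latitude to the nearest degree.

≈ 65°S

The great circle lies in the plane with unit normal n̂ = (p₁ × p₂)/|p₁ × p₂|.
Here n̂_z ≈ -0.426; the vertex latitude is φ_max = arccos|n̂_z| ≈ 64.8°.
Check via Clairaut: cos φ_max = |cos φ₁| · sin C = cos(52.0°)·sin(136.2°) ≈ 0.426, again giving ≈ 64.8°.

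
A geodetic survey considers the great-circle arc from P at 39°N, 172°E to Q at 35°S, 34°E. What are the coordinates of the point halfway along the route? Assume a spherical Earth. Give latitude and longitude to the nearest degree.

≈ 6°N, 99°E

From cos δ = sin φ₁ sin φ₂ + cos φ₁ cos φ₂ cos Δλ, the central angle is δ ≈ 2.557 rad (146.5°).
Interpolate at f = 1/2 with slerp weights a = sin((1−f)δ)/sin δ ≈ 1.736, b = sin(fδ)/sin δ ≈ 1.736.
p = a·p₁ + b·p₂ ≈ (-0.157, 0.983, 0.097); φ = arcsin(p_z) ≈ 5.55°, λ = atan2(p_y, p_x) ≈ 99.08°.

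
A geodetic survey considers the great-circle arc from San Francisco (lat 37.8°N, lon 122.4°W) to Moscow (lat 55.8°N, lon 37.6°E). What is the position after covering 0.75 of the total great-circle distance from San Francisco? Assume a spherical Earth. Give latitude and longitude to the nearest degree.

≈ lat 75°N, lon 15°E

Convert each endpoint to a unit vector on the sphere (x = cos φ cos λ, y = cos φ sin λ, z = sin φ).
The central angle between the endpoints is δ = arccos(p₁·p₂) ≈ 1.481 rad (84.9°).
Interpolate at f = 0.75 with slerp weights a = sin((1−f)δ)/sin δ ≈ 0.363, b = sin(fδ)/sin δ ≈ 0.900.
p = a·p₁ + b·p₂ ≈ (0.247, 0.066, 0.967); φ = arcsin(p_z) ≈ 75.19°, λ = atan2(p_y, p_x) ≈ 15.00°.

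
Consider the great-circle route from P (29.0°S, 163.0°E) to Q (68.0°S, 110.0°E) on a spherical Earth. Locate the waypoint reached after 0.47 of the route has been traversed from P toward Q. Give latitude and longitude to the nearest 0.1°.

The haversine formula gives a central angle δ ≈ 0.868 rad (49.7°) between the endpoints.
Interpolate at f = 0.47 with slerp weights a = sin((1−f)δ)/sin δ ≈ 0.582, b = sin(fδ)/sin δ ≈ 0.520.
p = a·p₁ + b·p₂ ≈ (-0.553, 0.332, -0.764); φ = arcsin(p_z) ≈ -49.83°, λ = atan2(p_y, p_x) ≈ 149.05°.

≈ (49.8°S, 149.0°E)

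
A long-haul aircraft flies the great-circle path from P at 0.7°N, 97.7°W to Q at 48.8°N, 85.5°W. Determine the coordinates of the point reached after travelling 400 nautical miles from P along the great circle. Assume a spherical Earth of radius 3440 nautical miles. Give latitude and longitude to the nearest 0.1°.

≈ 7.2°N, 96.5°W

The haversine formula gives a central angle δ ≈ 0.859 rad (49.2°) between the endpoints. The total great-circle distance is δ·R ≈ 0.859 × 3440 ≈ 2956 nmi, so the target fraction is f = 400/2956 ≈ 0.135.
Interpolate at f ≈ 0.135 with slerp weights a = sin((1−f)δ)/sin δ ≈ 0.893, b = sin(fδ)/sin δ ≈ 0.153.
p = a·p₁ + b·p₂ ≈ (-0.112, -0.986, 0.126); φ = arcsin(p_z) ≈ 7.25°, λ = atan2(p_y, p_x) ≈ -96.47°.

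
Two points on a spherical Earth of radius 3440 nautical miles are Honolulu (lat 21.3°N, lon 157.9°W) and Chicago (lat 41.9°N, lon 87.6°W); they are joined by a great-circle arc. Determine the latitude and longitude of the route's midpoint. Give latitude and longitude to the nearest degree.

Write both endpoints as unit vectors p₁, p₂ with components (cos φ cos λ, cos φ sin λ, sin φ).
The central angle between the endpoints is δ = arccos(p₁·p₂) ≈ 1.074 rad (61.6°).
Interpolate at f = 1/2 with slerp weights a = sin((1−f)δ)/sin δ ≈ 0.582, b = sin(fδ)/sin δ ≈ 0.582.
p = a·p₁ + b·p₂ ≈ (-0.484, -0.637, 0.600); φ = arcsin(p_z) ≈ 36.87°, λ = atan2(p_y, p_x) ≈ -127.25°.

≈ lat 37°N, lon 127°W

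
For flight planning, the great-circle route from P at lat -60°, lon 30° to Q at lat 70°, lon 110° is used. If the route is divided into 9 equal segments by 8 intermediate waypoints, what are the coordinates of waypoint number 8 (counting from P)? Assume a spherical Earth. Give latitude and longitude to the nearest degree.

Convert each endpoint to a unit vector on the sphere (x = cos φ cos λ, y = cos φ sin λ, z = sin φ).
The central angle between the endpoints is δ = arccos(p₁·p₂) ≈ 2.472 rad (141.6°).
Interpolate at f = 8/9 with slerp weights a = sin((1−f)δ)/sin δ ≈ 0.437, b = sin(fδ)/sin δ ≈ 1.305.
p = a·p₁ + b·p₂ ≈ (0.037, 0.529, 0.848); φ = arcsin(p_z) ≈ 57.99°, λ = atan2(p_y, p_x) ≈ 86.04°.

≈ lat 58°, lon 86°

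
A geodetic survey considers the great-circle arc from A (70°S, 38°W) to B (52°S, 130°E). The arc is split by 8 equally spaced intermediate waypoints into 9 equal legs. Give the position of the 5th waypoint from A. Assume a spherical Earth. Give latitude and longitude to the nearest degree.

Convert each endpoint to a unit vector on the sphere (x = cos φ cos λ, y = cos φ sin λ, z = sin φ).
The central angle between the endpoints is δ = arccos(p₁·p₂) ≈ 1.007 rad (57.7°).
Interpolate at f = 5/9 with slerp weights a = sin((1−f)δ)/sin δ ≈ 0.512, b = sin(fδ)/sin δ ≈ 0.628.
p = a·p₁ + b·p₂ ≈ (-0.110, 0.188, -0.976); φ = arcsin(p_z) ≈ -77.39°, λ = atan2(p_y, p_x) ≈ 120.40°.

≈ (77°S, 120°E)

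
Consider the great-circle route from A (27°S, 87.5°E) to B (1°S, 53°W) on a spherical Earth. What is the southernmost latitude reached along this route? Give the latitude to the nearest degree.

≈ 39°S

The great circle lies in the plane with unit normal n̂ = (p₁ × p₂)/|p₁ × p₂|.
Here n̂_z ≈ -0.772; the vertex latitude is φ_max = arccos|n̂_z| ≈ 39.4°.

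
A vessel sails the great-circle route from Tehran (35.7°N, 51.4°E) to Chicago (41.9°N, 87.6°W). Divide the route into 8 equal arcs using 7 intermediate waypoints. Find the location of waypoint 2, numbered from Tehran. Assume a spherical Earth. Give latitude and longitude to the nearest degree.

The haversine formula gives a central angle δ ≈ 1.637 rad (93.8°) between the endpoints.
Interpolate at f = 2/8 with slerp weights a = sin((1−f)δ)/sin δ ≈ 0.944, b = sin(fδ)/sin δ ≈ 0.399.
p = a·p₁ + b·p₂ ≈ (0.491, 0.302, 0.817); φ = arcsin(p_z) ≈ 54.80°, λ = atan2(p_y, p_x) ≈ 31.65°.

≈ (55°N, 32°E)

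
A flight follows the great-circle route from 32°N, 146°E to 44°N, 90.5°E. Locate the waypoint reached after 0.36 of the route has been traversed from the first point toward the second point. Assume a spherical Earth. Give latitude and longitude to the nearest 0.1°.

≈ 39.3°N, 128.4°E

The haversine formula gives a central angle δ ≈ 0.776 rad (44.5°) between the endpoints.
Interpolate at f = 0.36 with slerp weights a = sin((1−f)δ)/sin δ ≈ 0.680, b = sin(fδ)/sin δ ≈ 0.394.
p = a·p₁ + b·p₂ ≈ (-0.481, 0.606, 0.634); φ = arcsin(p_z) ≈ 39.34°, λ = atan2(p_y, p_x) ≈ 128.44°.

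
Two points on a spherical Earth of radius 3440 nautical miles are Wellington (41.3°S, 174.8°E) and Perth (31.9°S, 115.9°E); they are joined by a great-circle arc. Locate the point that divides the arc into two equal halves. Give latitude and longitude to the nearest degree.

≈ (40°S, 143°E)

Convert each endpoint to a unit vector on the sphere (x = cos φ cos λ, y = cos φ sin λ, z = sin φ).
The central angle between the endpoints is δ = arccos(p₁·p₂) ≈ 0.825 rad (47.3°).
Interpolate at f = 1/2 with slerp weights a = sin((1−f)δ)/sin δ ≈ 0.546, b = sin(fδ)/sin δ ≈ 0.546.
p = a·p₁ + b·p₂ ≈ (-0.611, 0.454, -0.649); φ = arcsin(p_z) ≈ -40.44°, λ = atan2(p_y, p_x) ≈ 143.38°.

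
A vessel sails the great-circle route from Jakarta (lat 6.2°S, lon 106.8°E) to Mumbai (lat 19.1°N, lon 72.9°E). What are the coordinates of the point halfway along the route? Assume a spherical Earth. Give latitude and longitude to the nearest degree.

The haversine formula gives a central angle δ ≈ 0.731 rad (41.9°) between the endpoints.
Interpolate at f = 1/2 with slerp weights a = sin((1−f)δ)/sin δ ≈ 0.535, b = sin(fδ)/sin δ ≈ 0.535.
p = a·p₁ + b·p₂ ≈ (-0.005, 0.993, 0.117); φ = arcsin(p_z) ≈ 6.74°, λ = atan2(p_y, p_x) ≈ 90.29°.

≈ lat 7°N, lon 90°E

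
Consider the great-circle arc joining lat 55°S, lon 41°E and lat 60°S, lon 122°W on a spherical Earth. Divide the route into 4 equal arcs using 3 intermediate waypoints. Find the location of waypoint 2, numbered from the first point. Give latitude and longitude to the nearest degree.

Convert each endpoint to a unit vector on the sphere (x = cos φ cos λ, y = cos φ sin λ, z = sin φ).
The central angle between the endpoints is δ = arccos(p₁·p₂) ≈ 1.121 rad (64.2°).
Interpolate at f = 2/4 with slerp weights a = sin((1−f)δ)/sin δ ≈ 0.590, b = sin(fδ)/sin δ ≈ 0.590.
p = a·p₁ + b·p₂ ≈ (0.099, -0.028, -0.995); φ = arcsin(p_z) ≈ -84.09°, λ = atan2(p_y, p_x) ≈ -15.87°.

≈ lat 84°S, lon 16°W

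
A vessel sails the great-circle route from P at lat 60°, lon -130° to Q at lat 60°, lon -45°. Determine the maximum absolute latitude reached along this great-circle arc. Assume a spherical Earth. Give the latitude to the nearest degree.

≈ 67°

The great circle lies in the plane with unit normal n̂ = (p₁ × p₂)/|p₁ × p₂|.
Here n̂_z ≈ +0.392; the vertex latitude is φ_max = arccos|n̂_z| ≈ 66.9°.
Check via Clairaut: cos φ_max = |cos φ₁| · sin C = cos(60.0°)·sin(51.6°) ≈ 0.392, again giving ≈ 66.9°.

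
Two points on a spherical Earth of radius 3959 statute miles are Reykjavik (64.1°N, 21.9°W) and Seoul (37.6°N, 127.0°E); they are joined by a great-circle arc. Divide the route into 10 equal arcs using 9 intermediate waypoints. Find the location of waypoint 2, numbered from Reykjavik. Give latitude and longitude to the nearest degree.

≈ 76°N, 6°E

Convert each endpoint to a unit vector on the sphere (x = cos φ cos λ, y = cos φ sin λ, z = sin φ).
The central angle between the endpoints is δ = arccos(p₁·p₂) ≈ 1.316 rad (75.4°).
Interpolate at f = 2/10 with slerp weights a = sin((1−f)δ)/sin δ ≈ 0.898, b = sin(fδ)/sin δ ≈ 0.269.
p = a·p₁ + b·p₂ ≈ (0.236, 0.024, 0.972); φ = arcsin(p_z) ≈ 76.30°, λ = atan2(p_y, p_x) ≈ 5.77°.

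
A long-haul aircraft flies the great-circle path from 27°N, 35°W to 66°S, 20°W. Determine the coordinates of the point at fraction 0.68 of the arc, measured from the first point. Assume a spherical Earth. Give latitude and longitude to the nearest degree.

≈ 36°S, 28°W

From cos δ = sin φ₁ sin φ₂ + cos φ₁ cos φ₂ cos Δλ, the central angle is δ ≈ 1.636 rad (93.7°).
Interpolate at f = 0.68 with slerp weights a = sin((1−f)δ)/sin δ ≈ 0.501, b = sin(fδ)/sin δ ≈ 0.899.
p = a·p₁ + b·p₂ ≈ (0.709, -0.381, -0.593); φ = arcsin(p_z) ≈ -36.40°, λ = atan2(p_y, p_x) ≈ -28.25°.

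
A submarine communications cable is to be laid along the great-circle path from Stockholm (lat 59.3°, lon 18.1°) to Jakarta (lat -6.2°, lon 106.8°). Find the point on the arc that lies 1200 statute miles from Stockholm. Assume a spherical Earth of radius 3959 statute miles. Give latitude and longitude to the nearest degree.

Convert each endpoint to a unit vector on the sphere (x = cos φ cos λ, y = cos φ sin λ, z = sin φ).
The central angle between the endpoints is δ = arccos(p₁·p₂) ≈ 1.652 rad (94.7°). The total great-circle distance is δ·R ≈ 1.652 × 3959 ≈ 6541 mi, so the target fraction is f = 1200/6541 ≈ 0.183.
Interpolate at f ≈ 0.183 with slerp weights a = sin((1−f)δ)/sin δ ≈ 0.979, b = sin(fδ)/sin δ ≈ 0.299.
p = a·p₁ + b·p₂ ≈ (0.389, 0.440, 0.809); φ = arcsin(p_z) ≈ 54.02°, λ = atan2(p_y, p_x) ≈ 48.54°.

≈ lat 54°, lon 49°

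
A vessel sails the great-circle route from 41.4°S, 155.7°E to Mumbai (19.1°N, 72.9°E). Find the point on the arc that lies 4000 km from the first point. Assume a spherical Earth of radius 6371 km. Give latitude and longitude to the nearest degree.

Convert each endpoint to a unit vector on the sphere (x = cos φ cos λ, y = cos φ sin λ, z = sin φ).
The central angle between the endpoints is δ = arccos(p₁·p₂) ≈ 1.699 rad (97.3°). The total great-circle distance is δ·R ≈ 1.699 × 6371 ≈ 10822 km, so the target fraction is f = 4000/10822 ≈ 0.370.
Interpolate at f ≈ 0.370 with slerp weights a = sin((1−f)δ)/sin δ ≈ 0.885, b = sin(fδ)/sin δ ≈ 0.592.
p = a·p₁ + b·p₂ ≈ (-0.440, 0.808, -0.391); φ = arcsin(p_z) ≈ -23.04°, λ = atan2(p_y, p_x) ≈ 118.59°.

≈ 23°S, 119°E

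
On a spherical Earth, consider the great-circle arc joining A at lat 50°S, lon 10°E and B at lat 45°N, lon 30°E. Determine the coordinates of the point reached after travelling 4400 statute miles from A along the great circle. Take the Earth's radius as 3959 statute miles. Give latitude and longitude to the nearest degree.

The haversine formula gives a central angle δ ≈ 1.686 rad (96.6°) between the endpoints. The total great-circle distance is δ·R ≈ 1.686 × 3959 ≈ 6673 mi, so the target fraction is f = 4400/6673 ≈ 0.659.
Interpolate at f ≈ 0.659 with slerp weights a = sin((1−f)δ)/sin δ ≈ 0.547, b = sin(fδ)/sin δ ≈ 0.902.
p = a·p₁ + b·p₂ ≈ (0.899, 0.380, 0.219); φ = arcsin(p_z) ≈ 12.66°, λ = atan2(p_y, p_x) ≈ 22.92°.

≈ lat 13°N, lon 23°E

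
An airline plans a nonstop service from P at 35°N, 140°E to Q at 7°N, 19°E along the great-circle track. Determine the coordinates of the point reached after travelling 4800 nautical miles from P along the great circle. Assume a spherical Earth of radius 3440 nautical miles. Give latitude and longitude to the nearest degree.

≈ 26°N, 44°E

Write both endpoints as unit vectors p₁, p₂ with components (cos φ cos λ, cos φ sin λ, sin φ).
The central angle between the endpoints is δ = arccos(p₁·p₂) ≈ 1.927 rad (110.4°). The total great-circle distance is δ·R ≈ 1.927 × 3440 ≈ 6629 nmi, so the target fraction is f = 4800/6629 ≈ 0.724.
Interpolate at f ≈ 0.724 with slerp weights a = sin((1−f)δ)/sin δ ≈ 0.541, b = sin(fδ)/sin δ ≈ 1.051.
p = a·p₁ + b·p₂ ≈ (0.646, 0.624, 0.438); φ = arcsin(p_z) ≈ 26.00°, λ = atan2(p_y, p_x) ≈ 44.00°.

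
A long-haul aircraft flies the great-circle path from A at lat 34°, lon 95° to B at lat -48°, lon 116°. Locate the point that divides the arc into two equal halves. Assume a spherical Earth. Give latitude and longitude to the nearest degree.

≈ lat -7°, lon 104°

From cos δ = sin φ₁ sin φ₂ + cos φ₁ cos φ₂ cos Δλ, the central angle is δ ≈ 1.468 rad (84.1°).
Interpolate at f = 1/2 with slerp weights a = sin((1−f)δ)/sin δ ≈ 0.673, b = sin(fδ)/sin δ ≈ 0.673.
p = a·p₁ + b·p₂ ≈ (-0.246, 0.961, -0.124); φ = arcsin(p_z) ≈ -7.12°, λ = atan2(p_y, p_x) ≈ 104.37°.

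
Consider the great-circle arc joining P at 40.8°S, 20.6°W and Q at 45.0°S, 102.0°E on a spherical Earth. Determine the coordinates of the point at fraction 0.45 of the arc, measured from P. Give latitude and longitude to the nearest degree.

The haversine formula gives a central angle δ ≈ 1.396 rad (80.0°) between the endpoints.
Interpolate at f = 0.45 with slerp weights a = sin((1−f)δ)/sin δ ≈ 0.705, b = sin(fδ)/sin δ ≈ 0.597.
p = a·p₁ + b·p₂ ≈ (0.412, 0.225, -0.883); φ = arcsin(p_z) ≈ -62.00°, λ = atan2(p_y, p_x) ≈ 28.63°.

≈ 62°S, 29°E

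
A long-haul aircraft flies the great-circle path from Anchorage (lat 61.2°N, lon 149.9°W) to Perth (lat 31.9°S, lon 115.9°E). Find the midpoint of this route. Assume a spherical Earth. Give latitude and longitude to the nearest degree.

Convert each endpoint to a unit vector on the sphere (x = cos φ cos λ, y = cos φ sin λ, z = sin φ).
The central angle between the endpoints is δ = arccos(p₁·p₂) ≈ 2.086 rad (119.5°).
Interpolate at f = 1/2 with slerp weights a = sin((1−f)δ)/sin δ ≈ 0.993, b = sin(fδ)/sin δ ≈ 0.993.
p = a·p₁ + b·p₂ ≈ (-0.782, 0.518, 0.345); φ = arcsin(p_z) ≈ 20.21°, λ = atan2(p_y, p_x) ≈ 146.46°.

≈ lat 20°N, lon 146°E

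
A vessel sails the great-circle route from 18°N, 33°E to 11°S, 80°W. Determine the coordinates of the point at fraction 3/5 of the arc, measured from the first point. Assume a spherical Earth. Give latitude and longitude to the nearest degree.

≈ 3°N, 36°W

Write both endpoints as unit vectors p₁, p₂ with components (cos φ cos λ, cos φ sin λ, sin φ).
The central angle between the endpoints is δ = arccos(p₁·p₂) ≈ 2.008 rad (115.1°).
Interpolate at f = 3/5 with slerp weights a = sin((1−f)δ)/sin δ ≈ 0.795, b = sin(fδ)/sin δ ≈ 1.031.
p = a·p₁ + b·p₂ ≈ (0.809, -0.585, 0.049); φ = arcsin(p_z) ≈ 2.80°, λ = atan2(p_y, p_x) ≈ -35.86°.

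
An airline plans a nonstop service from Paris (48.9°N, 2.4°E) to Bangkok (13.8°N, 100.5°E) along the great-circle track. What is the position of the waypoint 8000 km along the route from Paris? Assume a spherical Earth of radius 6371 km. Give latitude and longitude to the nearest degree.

≈ 23°N, 91°E

The haversine formula gives a central angle δ ≈ 1.481 rad (84.8°) between the endpoints. The total great-circle distance is δ·R ≈ 1.481 × 6371 ≈ 9435 km, so the target fraction is f = 8000/9435 ≈ 0.848.
Interpolate at f ≈ 0.848 with slerp weights a = sin((1−f)δ)/sin δ ≈ 0.224, b = sin(fδ)/sin δ ≈ 0.955.
p = a·p₁ + b·p₂ ≈ (-0.022, 0.918, 0.397); φ = arcsin(p_z) ≈ 23.37°, λ = atan2(p_y, p_x) ≈ 91.35°.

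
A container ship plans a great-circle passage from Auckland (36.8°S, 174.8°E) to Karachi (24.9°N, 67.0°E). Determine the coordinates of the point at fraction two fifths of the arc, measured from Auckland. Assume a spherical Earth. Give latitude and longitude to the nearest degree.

Convert each endpoint to a unit vector on the sphere (x = cos φ cos λ, y = cos φ sin λ, z = sin φ).
The central angle between the endpoints is δ = arccos(p₁·p₂) ≈ 2.065 rad (118.3°).
Interpolate at f = 2/5 with slerp weights a = sin((1−f)δ)/sin δ ≈ 1.074, b = sin(fδ)/sin δ ≈ 0.835.
p = a·p₁ + b·p₂ ≈ (-0.560, 0.775, -0.292); φ = arcsin(p_z) ≈ -16.96°, λ = atan2(p_y, p_x) ≈ 125.86°.

≈ (17°S, 126°E)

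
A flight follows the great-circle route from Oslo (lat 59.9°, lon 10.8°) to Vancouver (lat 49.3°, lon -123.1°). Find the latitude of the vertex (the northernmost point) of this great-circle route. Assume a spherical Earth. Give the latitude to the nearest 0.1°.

The great circle lies in the plane with unit normal n̂ = (p₁ × p₂)/|p₁ × p₂|.
Here n̂_z ≈ -0.261; the vertex latitude is φ_max = arccos|n̂_z| ≈ 74.9°.

≈ 74.9°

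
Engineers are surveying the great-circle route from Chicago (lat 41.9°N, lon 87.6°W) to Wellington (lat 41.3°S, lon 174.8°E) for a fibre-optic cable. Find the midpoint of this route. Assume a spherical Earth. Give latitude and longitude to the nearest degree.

≈ lat 0°N, lon 137°W

The haversine formula gives a central angle δ ≈ 2.111 rad (121.0°) between the endpoints.
Interpolate at f = 1/2 with slerp weights a = sin((1−f)δ)/sin δ ≈ 1.015, b = sin(fδ)/sin δ ≈ 1.015.
p = a·p₁ + b·p₂ ≈ (-0.728, -0.686, 0.008); φ = arcsin(p_z) ≈ 0.46°, λ = atan2(p_y, p_x) ≈ -136.70°.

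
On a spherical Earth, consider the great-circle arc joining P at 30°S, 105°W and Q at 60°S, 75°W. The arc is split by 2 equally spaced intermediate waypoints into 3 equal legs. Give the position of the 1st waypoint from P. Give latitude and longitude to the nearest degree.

Write both endpoints as unit vectors p₁, p₂ with components (cos φ cos λ, cos φ sin λ, sin φ).
The central angle between the endpoints is δ = arccos(p₁·p₂) ≈ 0.630 rad (36.1°).
Interpolate at f = 1/3 with slerp weights a = sin((1−f)δ)/sin δ ≈ 0.692, b = sin(fδ)/sin δ ≈ 0.354.
p = a·p₁ + b·p₂ ≈ (-0.109, -0.750, -0.652); φ = arcsin(p_z) ≈ -40.73°, λ = atan2(p_y, p_x) ≈ -98.30°.

≈ 41°S, 98°W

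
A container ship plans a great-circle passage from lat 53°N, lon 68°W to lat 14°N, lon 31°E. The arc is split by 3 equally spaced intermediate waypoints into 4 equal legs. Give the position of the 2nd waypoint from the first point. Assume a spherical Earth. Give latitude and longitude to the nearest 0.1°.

≈ lat 44.5°N, lon 3.2°W

Convert each endpoint to a unit vector on the sphere (x = cos φ cos λ, y = cos φ sin λ, z = sin φ).
The central angle between the endpoints is δ = arccos(p₁·p₂) ≈ 1.469 rad (84.2°).
Interpolate at f = 2/4 with slerp weights a = sin((1−f)δ)/sin δ ≈ 0.674, b = sin(fδ)/sin δ ≈ 0.674.
p = a·p₁ + b·p₂ ≈ (0.712, -0.039, 0.701); φ = arcsin(p_z) ≈ 44.50°, λ = atan2(p_y, p_x) ≈ -3.15°.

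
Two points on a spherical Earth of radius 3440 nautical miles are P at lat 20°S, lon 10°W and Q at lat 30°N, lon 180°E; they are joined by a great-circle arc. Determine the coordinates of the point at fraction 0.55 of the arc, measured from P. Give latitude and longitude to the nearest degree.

From cos δ = sin φ₁ sin φ₂ + cos φ₁ cos φ₂ cos Δλ, the central angle is δ ≈ 2.906 rad (166.5°).
Interpolate at f = 0.55 with slerp weights a = sin((1−f)δ)/sin δ ≈ 4.142, b = sin(fδ)/sin δ ≈ 4.288.
p = a·p₁ + b·p₂ ≈ (0.120, -0.676, 0.727); φ = arcsin(p_z) ≈ 46.66°, λ = atan2(p_y, p_x) ≈ -79.96°.

≈ lat 47°N, lon 80°W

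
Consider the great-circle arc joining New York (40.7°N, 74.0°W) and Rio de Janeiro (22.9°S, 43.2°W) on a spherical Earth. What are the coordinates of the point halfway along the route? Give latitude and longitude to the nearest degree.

≈ 9°N, 57°W

From cos δ = sin φ₁ sin φ₂ + cos φ₁ cos φ₂ cos Δλ, the central angle is δ ≈ 1.217 rad (69.7°).
Interpolate at f = 1/2 with slerp weights a = sin((1−f)δ)/sin δ ≈ 0.609, b = sin(fδ)/sin δ ≈ 0.609.
p = a·p₁ + b·p₂ ≈ (0.537, -0.828, 0.160); φ = arcsin(p_z) ≈ 9.22°, λ = atan2(p_y, p_x) ≈ -57.07°.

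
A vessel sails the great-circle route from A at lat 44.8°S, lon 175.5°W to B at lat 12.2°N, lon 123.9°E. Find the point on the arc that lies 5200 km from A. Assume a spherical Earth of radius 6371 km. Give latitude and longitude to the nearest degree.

From cos δ = sin φ₁ sin φ₂ + cos φ₁ cos φ₂ cos Δλ, the central angle is δ ≈ 1.378 rad (79.0°). The total great-circle distance is δ·R ≈ 1.378 × 6371 ≈ 8780 km, so the target fraction is f = 5200/8780 ≈ 0.592.
Interpolate at f ≈ 0.592 with slerp weights a = sin((1−f)δ)/sin δ ≈ 0.543, b = sin(fδ)/sin δ ≈ 0.742.
p = a·p₁ + b·p₂ ≈ (-0.789, 0.572, -0.226); φ = arcsin(p_z) ≈ -13.04°, λ = atan2(p_y, p_x) ≈ 144.05°.

≈ lat 13°S, lon 144°E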